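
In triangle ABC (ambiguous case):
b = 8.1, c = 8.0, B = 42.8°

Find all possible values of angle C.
b/sin(B) = c/sin(C)  ⇒  sin(C) = c·sin(B)/b = 8.0·sin(42.8°)/8.1
sin(42.8°) ≈ 0.679441
sin(C) ≈ 8.0·0.679441/8.1 ≈ 5.43553/8.1 ≈ 0.671053
Candidate 1: C₁ = arcsin(0.671053) ≈ 42.1484°  →  A = 180° − 42.8° − 42.1484° ≈ 95.0516° > 0, valid
Candidate 2: C₂ = 180° − C₁ ≈ 137.852°  →  A = 180° − 42.8° − 137.852° ≈ -0.6516° ≤ 0, not a valid triangle

C = 42.15° (one solution)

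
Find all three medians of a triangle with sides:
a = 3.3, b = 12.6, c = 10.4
Median formula: m_a = ½√(2b² + 2c² − a²) (and cyclically). a² = 10.89, b² = 158.76, c² = 108.16.
m_a = ½√(2·158.76 + 2·108.16 − 10.89) = ½√522.95 ≈ ½·22.8681 ≈ 11.4341
m_b = ½√(2·10.89 + 2·108.16 − 158.76) = ½√79.34 ≈ ½·8.9073 ≈ 4.45365
m_c = ½√(2·10.89 + 2·158.76 − 108.16) = ½√231.14 ≈ ½·15.2033 ≈ 7.60164

m_a = 11.43, m_b = 4.454, m_c = 7.602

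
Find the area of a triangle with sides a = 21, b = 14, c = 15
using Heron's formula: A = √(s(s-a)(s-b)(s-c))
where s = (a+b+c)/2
s = (21 + 14 + 15)/2 = 50/2 = 25
s − a = 4, s − b = 11, s − c = 10
s(s−a)(s−b)(s−c) = 25·4·11·10 = 11000
Area = √11000 ≈ 104.881

s = 25.0, Area = 104.9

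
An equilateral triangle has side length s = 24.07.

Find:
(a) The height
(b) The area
(a) The height splits the triangle into two 30-60-90 halves: h = s·√3/2 = 24.07·1.73205/2 ≈ 41.6905/2 ≈ 20.8452
(b) Area = (√3/4)·s² = (√3/4)·24.07² = (√3/4)·579.3649 ≈ 0.433013·579.3649 ≈ 250.872

Height = 20.85, Area = 250.9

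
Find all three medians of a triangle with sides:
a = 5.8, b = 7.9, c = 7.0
Median formula: m_a = ½√(2b² + 2c² − a²) (and cyclically). a² = 33.64, b² = 62.41, c² = 49.
m_a = ½√(2·62.41 + 2·49 − 33.64) = ½√189.18 ≈ ½·13.7543 ≈ 6.87714
m_b = ½√(2·33.64 + 2·49 − 62.41) = ½√102.87 ≈ ½·10.1425 ≈ 5.07124
m_c = ½√(2·33.64 + 2·62.41 − 49) = ½√143.1 ≈ ½·11.9624 ≈ 5.98122

m_a = 6.877, m_b = 5.071, m_c = 5.981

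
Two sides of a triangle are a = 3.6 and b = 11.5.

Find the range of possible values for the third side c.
Triangle inequality: |a − b| < c < a + b
|a − b| = |3.6 − 11.5| = 7.9
a + b = 3.6 + 11.5 = 15.1

7.9 < c < 15.1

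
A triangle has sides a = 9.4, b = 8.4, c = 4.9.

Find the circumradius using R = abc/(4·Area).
First find the area with Heron's formula.
s = (9.4 + 8.4 + 4.9)/2 = 11.35
Area = √(s(s−a)(s−b)(s−c)) = √(11.35·1.95·2.95·6.45) ≈ √421.126 ≈ 20.5214
abc = 9.4·8.4·4.9 = 386.904
R = abc/(4·Area) ≈ 386.904/(4·20.5214) = 386.904/82.0854 ≈ 4.71343

R = 4.713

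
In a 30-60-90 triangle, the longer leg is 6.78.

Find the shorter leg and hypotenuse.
In a 30-60-90 triangle the sides are in ratio 1 : √3 : 2, so short leg = long leg/√3 and hypotenuse = 2·(short leg).
Short leg = 6.78/√3 ≈ 6.78/1.73205 ≈ 3.91443
Hypotenuse = 2·3.91443 ≈ 7.82887

Short leg = 3.914, Hypotenuse = 7.829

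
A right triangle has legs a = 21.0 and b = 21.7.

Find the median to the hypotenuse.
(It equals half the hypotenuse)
Hypotenuse c = √(a² + b²) = √(441 + 470.89) = √911.89 ≈ 30.1975
Median to hypotenuse = c/2 ≈ 30.1975/2 ≈ 15.0988

Median = 15.1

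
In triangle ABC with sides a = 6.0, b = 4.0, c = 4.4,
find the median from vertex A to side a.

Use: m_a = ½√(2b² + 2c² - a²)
m_a = ½√(2·4.0² + 2·4.4² − 6.0²) = ½√(2·16 + 2·19.36 − 36) = ½√(32 + 38.72 − 36) = ½√34.72
√34.72 ≈ 5.89237, so m_a ≈ 2.94618

m_a = 2.946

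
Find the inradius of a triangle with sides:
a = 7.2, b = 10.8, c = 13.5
r = Area/s where s is the semi-perimeter.
s = (7.2 + 10.8 + 13.5)/2 = 31.5/2 = 15.75
Area = √(s(s−a)(s−b)(s−c)) = √(15.75·8.55·4.95·2.25) ≈ √1499.8 ≈ 38.7273
r ≈ 38.7273/15.75 ≈ 2.45888

r = 2.459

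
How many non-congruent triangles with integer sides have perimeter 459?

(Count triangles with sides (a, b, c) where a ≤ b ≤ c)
Let a ≤ b ≤ c with a + b + c = 459. The only binding inequality is a + b > c, i.e. 459 − c > c, so c < 459/2; and c ≥ 459/3 since c is the largest side.
So 153 ≤ c ≤ 229. For each c, b runs from ⌈(459 − c)/2⌉ up to c (then a = 459 − b − c satisfies 1 ≤ a ≤ b automatically), giving c − ⌈(459 − c)/2⌉ + 1 choices.
Summing over c: 1 + 2 + 4 + 5 + … + 113 + 115  (77 terms, c = 153, …, 229) = 4447
Check (closed form: nearest integer to p²/48 for even p, (p+3)²/48 for odd p): (459+3)²/48 = 462²/48 = 213444/48 ≈ 4446.75 → 4447

4447 triangles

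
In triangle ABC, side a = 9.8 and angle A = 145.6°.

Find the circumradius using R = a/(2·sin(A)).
R = a/(2·sin(A)) = 9.8/(2·sin(145.6°))
sin(145.6°) ≈ 0.564967
R ≈ 9.8/(2·0.564967) = 9.8/1.12993 ≈ 8.67307

R = 8.673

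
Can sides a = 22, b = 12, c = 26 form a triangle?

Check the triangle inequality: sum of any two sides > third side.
a + b vs c: 22 + 12 = 34 > 26  ✓
a + c vs b: 22 + 26 = 48 > 12  ✓
b + c vs a: 12 + 26 = 38 > 22  ✓

Yes, triangle inequality satisfied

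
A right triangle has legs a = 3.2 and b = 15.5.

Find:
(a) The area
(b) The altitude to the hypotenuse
(a) The legs are perpendicular, so Area = ½·a·b = ½·3.2·15.5 = ½·49.6 = 24.8
(b) Hypotenuse c = √(a² + b²) = √(10.24 + 240.25) = √250.49 ≈ 15.8269
    Area = ½·c·h_c  ⇒  h_c = 2·Area/c = 49.6/15.8269 ≈ 3.13391

Area = 24.8, h_c = 3.134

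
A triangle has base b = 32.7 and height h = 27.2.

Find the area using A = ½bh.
A = ½·b·h = ½·32.7·27.2 = ½·889.44 = 444.72

Area = 444.72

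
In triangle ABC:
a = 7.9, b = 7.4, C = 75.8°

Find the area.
Two sides and the included angle (SAS): A = ½·a·b·sin(C) = ½·7.9·7.4·sin(75.8°)
sin(75.8°) ≈ 0.969445
A ≈ ½·58.46·0.969445 = 29.23·0.969445 ≈ 28.3369

Area = 28.34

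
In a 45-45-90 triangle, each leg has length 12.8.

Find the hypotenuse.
In a 45-45-90 triangle the sides are in ratio 1 : 1 : √2, so hypotenuse = leg·√2.
Hypotenuse = 12.8·√2 ≈ 12.8·1.41421 ≈ 18.1019

Hypotenuse = 12.8√2 = 18.1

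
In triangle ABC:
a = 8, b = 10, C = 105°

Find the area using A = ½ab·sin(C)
A = ½·a·b·sin(C) = ½·8·10·sin(105°)
sin(105°) ≈ 0.965926
A ≈ ½·80·0.965926 = 40·0.965926 ≈ 38.637

Area = 38.64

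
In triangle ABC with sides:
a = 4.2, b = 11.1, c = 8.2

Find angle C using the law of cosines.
c² = a² + b² − 2ab·cos(C)  ⇒  cos(C) = (a² + b² − c²)/(2ab)
cos(C) = (4.2² + 11.1² − 8.2²)/(2·4.2·11.1) = (17.64 + 123.21 − 67.24)/93.24 = 73.61/93.24 ≈ 0.789468
C = arccos(0.789468) ≈ 37.8642°

C = 37.86°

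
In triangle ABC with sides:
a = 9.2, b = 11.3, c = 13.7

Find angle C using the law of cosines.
c² = a² + b² − 2ab·cos(C)  ⇒  cos(C) = (a² + b² − c²)/(2ab)
cos(C) = (9.2² + 11.3² − 13.7²)/(2·9.2·11.3) = (84.64 + 127.69 − 187.69)/207.92 = 24.64/207.92 ≈ 0.118507
C = arccos(0.118507) ≈ 83.194°

C = 83.19°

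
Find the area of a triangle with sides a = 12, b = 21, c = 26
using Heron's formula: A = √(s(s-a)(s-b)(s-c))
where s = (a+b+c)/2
s = (12 + 21 + 26)/2 = 59/2 = 29.5
s − a = 17.5, s − b = 8.5, s − c = 3.5
s(s−a)(s−b)(s−c) = 29.5·17.5·8.5·3.5 = 15358.4375
Area = √15358.4375 ≈ 123.929

s = 29.5, Area = 123.9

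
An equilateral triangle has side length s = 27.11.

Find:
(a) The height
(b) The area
(a) The height splits the triangle into two 30-60-90 halves: h = s·√3/2 = 27.11·1.73205/2 ≈ 46.9559/2 ≈ 23.4779
(b) Area = (√3/4)·s² = (√3/4)·27.11² = (√3/4)·734.9521 ≈ 0.433013·734.9521 ≈ 318.244

Height = 23.48, Area = 318.2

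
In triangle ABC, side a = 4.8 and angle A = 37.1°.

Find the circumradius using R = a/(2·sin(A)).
R = a/(2·sin(A)) = 4.8/(2·sin(37.1°))
sin(37.1°) ≈ 0.603208
R ≈ 4.8/(2·0.603208) = 4.8/1.20642 ≈ 3.97873

R = 3.979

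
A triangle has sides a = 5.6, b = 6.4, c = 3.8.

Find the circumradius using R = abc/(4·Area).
First find the area with Heron's formula.
s = (5.6 + 6.4 + 3.8)/2 = 7.9
Area = √(s(s−a)(s−b)(s−c)) = √(7.9·2.3·1.5·4.1) ≈ √111.746 ≈ 10.571
abc = 5.6·6.4·3.8 = 136.192
R = abc/(4·Area) ≈ 136.192/(4·10.571) = 136.192/42.2839 ≈ 3.2209

R = 3.221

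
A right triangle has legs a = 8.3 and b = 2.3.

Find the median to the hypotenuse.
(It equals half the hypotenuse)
Hypotenuse c = √(a² + b²) = √(68.89 + 5.29) = √74.18 ≈ 8.61278
Median to hypotenuse = c/2 ≈ 8.61278/2 ≈ 4.30639

Median = 4.306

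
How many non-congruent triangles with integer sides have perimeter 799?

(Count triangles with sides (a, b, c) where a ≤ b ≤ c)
Let a ≤ b ≤ c with a + b + c = 799. The only binding inequality is a + b > c, i.e. 799 − c > c, so c < 799/2; and c ≥ 799/3 since c is the largest side.
So 267 ≤ c ≤ 399. For each c, b runs from ⌈(799 − c)/2⌉ up to c (then a = 799 − b − c satisfies 1 ≤ a ≤ b automatically), giving c − ⌈(799 − c)/2⌉ + 1 choices.
Summing over c: 2 + 3 + 5 + 6 + … + 198 + 200  (133 terms, c = 267, …, 399) = 13400
Check (closed form: nearest integer to p²/48 for even p, (p+3)²/48 for odd p): (799+3)²/48 = 802²/48 = 643204/48 ≈ 13400.08 → 13400

13400 triangles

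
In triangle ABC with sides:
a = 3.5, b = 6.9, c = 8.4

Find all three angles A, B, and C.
Law of cosines for each angle (a² = 12.25, b² = 47.61, c² = 70.56):
cos(A) = (b² + c² − a²)/(2bc) = (47.61 + 70.56 − 12.25)/(2·6.9·8.4) = 105.92/115.92 ≈ 0.913734  ⇒  A ≈ 23.9735°
cos(B) = (a² + c² − b²)/(2ac) = (12.25 + 70.56 − 47.61)/(2·3.5·8.4) = 35.2/58.8 ≈ 0.598639  ⇒  B ≈ 53.2275°
cos(C) = (a² + b² − c²)/(2ab) = (12.25 + 47.61 − 70.56)/(2·3.5·6.9) = -10.7/48.3 ≈ -0.221532  ⇒  C ≈ 102.799°
Check: A + B + C ≈ 180°

A = 23.97°, B = 53.23°, C = 102.8°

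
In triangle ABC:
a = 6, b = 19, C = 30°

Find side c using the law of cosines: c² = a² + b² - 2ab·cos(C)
c² = 6² + 19² − 2·6·19·cos(30°)
cos(30°) ≈ 0.866025
c² ≈ 36 + 361 − 228·(0.866025) ≈ 397 − 197.454 ≈ 199.546
c ≈ √199.546 ≈ 14.1261

c = 14.13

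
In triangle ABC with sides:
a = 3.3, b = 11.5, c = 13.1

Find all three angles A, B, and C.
Law of cosines for each angle (a² = 10.89, b² = 132.25, c² = 171.61):
cos(A) = (b² + c² − a²)/(2bc) = (132.25 + 171.61 − 10.89)/(2·11.5·13.1) = 292.97/301.3 ≈ 0.972353  ⇒  A ≈ 13.5041°
cos(B) = (a² + c² − b²)/(2ac) = (10.89 + 171.61 − 132.25)/(2·3.3·13.1) = 50.25/86.46 ≈ 0.581194  ⇒  B ≈ 54.4655°
cos(C) = (a² + b² − c²)/(2ab) = (10.89 + 132.25 − 171.61)/(2·3.3·11.5) = -28.47/75.9 ≈ -0.375099  ⇒  C ≈ 112.03°
Check: A + B + C ≈ 180°

A = 13.5°, B = 54.47°, C = 112°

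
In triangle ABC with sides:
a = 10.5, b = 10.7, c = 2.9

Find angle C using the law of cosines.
c² = a² + b² − 2ab·cos(C)  ⇒  cos(C) = (a² + b² − c²)/(2ab)
cos(C) = (10.5² + 10.7² − 2.9²)/(2·10.5·10.7) = (110.25 + 114.49 − 8.41)/224.7 = 216.33/224.7 ≈ 0.96275
C = arccos(0.96275) ≈ 15.6876°

C = 15.69°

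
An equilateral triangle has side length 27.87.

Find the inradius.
r = Area/s with s the semi-perimeter.
Area = (√3/4)·27.87² = (√3/4)·776.7369 ≈ 0.433013·776.7369 ≈ 336.337
s = 3·27.87/2 = 41.805
r ≈ 336.337/41.805 ≈ 8.04538
(Equivalently r = side/(2√3) = 27.87/3.4641 ≈ 8.04538.)

r = 8.045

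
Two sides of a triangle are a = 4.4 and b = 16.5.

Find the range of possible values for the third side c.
Triangle inequality: |a − b| < c < a + b
|a − b| = |4.4 − 16.5| = 12.1
a + b = 4.4 + 16.5 = 20.9

12.1 < c < 20.9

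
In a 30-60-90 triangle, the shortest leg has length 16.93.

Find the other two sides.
In a 30-60-90 triangle the sides are in ratio 1 : √3 : 2 (short leg : long leg : hypotenuse).
Long leg = 16.93·√3 ≈ 16.93·1.73205 ≈ 29.3236
Hypotenuse = 2·16.93 = 33.86

Long leg = 16.93√3 = 29.32, Hypotenuse = 33.86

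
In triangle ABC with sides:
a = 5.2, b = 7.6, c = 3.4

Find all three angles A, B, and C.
Law of cosines for each angle (a² = 27.04, b² = 57.76, c² = 11.56):
cos(A) = (b² + c² − a²)/(2bc) = (57.76 + 11.56 − 27.04)/(2·7.6·3.4) = 42.28/51.68 ≈ 0.818111  ⇒  A ≈ 35.1038°
cos(B) = (a² + c² − b²)/(2ac) = (27.04 + 11.56 − 57.76)/(2·5.2·3.4) = -19.16/35.36 ≈ -0.541855  ⇒  B ≈ 122.81°
cos(C) = (a² + b² − c²)/(2ab) = (27.04 + 57.76 − 11.56)/(2·5.2·7.6) = 73.24/79.04 ≈ 0.926619  ⇒  C ≈ 22.0862°
Check: A + B + C ≈ 180°

A = 35.1°, B = 122.8°, C = 22.09°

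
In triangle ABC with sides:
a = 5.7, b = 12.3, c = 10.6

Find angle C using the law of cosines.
c² = a² + b² − 2ab·cos(C)  ⇒  cos(C) = (a² + b² − c²)/(2ab)
cos(C) = (5.7² + 12.3² − 10.6²)/(2·5.7·12.3) = (32.49 + 151.29 − 112.36)/140.22 = 71.42/140.22 ≈ 0.509342
C = arccos(0.509342) ≈ 59.38°

C = 59.38°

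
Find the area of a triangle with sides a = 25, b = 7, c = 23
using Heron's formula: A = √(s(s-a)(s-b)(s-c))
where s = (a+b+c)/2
s = (25 + 7 + 23)/2 = 55/2 = 27.5
s − a = 2.5, s − b = 20.5, s − c = 4.5
s(s−a)(s−b)(s−c) = 27.5·2.5·20.5·4.5 = 6342.1875
Area = √6342.1875 ≈ 79.6379

s = 27.5, Area = 79.64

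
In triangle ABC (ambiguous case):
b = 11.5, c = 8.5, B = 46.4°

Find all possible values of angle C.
b/sin(B) = c/sin(C)  ⇒  sin(C) = c·sin(B)/b = 8.5·sin(46.4°)/11.5
sin(46.4°) ≈ 0.724172
sin(C) ≈ 8.5·0.724172/11.5 ≈ 6.15546/11.5 ≈ 0.535257
Candidate 1: C₁ = arcsin(0.535257) ≈ 32.3614°  →  A = 180° − 46.4° − 32.3614° ≈ 101.239° > 0, valid
Candidate 2: C₂ = 180° − C₁ ≈ 147.639°  →  A = 180° − 46.4° − 147.639° ≈ -14.0386° ≤ 0, not a valid triangle

C = 32.36° (one solution)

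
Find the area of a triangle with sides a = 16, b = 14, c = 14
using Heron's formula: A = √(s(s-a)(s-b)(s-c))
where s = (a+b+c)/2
s = (16 + 14 + 14)/2 = 44/2 = 22
s − a = 6, s − b = 8, s − c = 8
s(s−a)(s−b)(s−c) = 22·6·8·8 = 8448
Area = √8448 ≈ 91.913

s = 22.0, Area = 91.91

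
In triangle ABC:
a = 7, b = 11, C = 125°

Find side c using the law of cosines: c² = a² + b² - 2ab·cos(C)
c² = 7² + 11² − 2·7·11·cos(125°)
cos(125°) ≈ -0.573576
c² ≈ 49 + 121 − 154·(-0.573576) ≈ 170 + 88.3308 ≈ 258.331
c ≈ √258.331 ≈ 16.0727

c = 16.07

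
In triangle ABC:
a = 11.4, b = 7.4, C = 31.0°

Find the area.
Two sides and the included angle (SAS): A = ½·a·b·sin(C) = ½·11.4·7.4·sin(31.0°)
sin(31.0°) ≈ 0.515038
A ≈ ½·84.36·0.515038 = 42.18·0.515038 ≈ 21.7243

Area = 21.72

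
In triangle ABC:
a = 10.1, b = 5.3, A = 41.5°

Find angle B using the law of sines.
a/sin(A) = b/sin(B)  ⇒  sin(B) = b·sin(A)/a = 5.3·sin(41.5°)/10.1
sin(41.5°) ≈ 0.66262
sin(B) ≈ 5.3·0.66262/10.1 ≈ 3.51189/10.1 ≈ 0.347712
B = arcsin(0.347712) ≈ 20.3474°
(Since b ≤ a we need B ≤ A, so the obtuse alternative 180° − 20.3474° ≈ 159.653° is rejected.)

B = 20.35°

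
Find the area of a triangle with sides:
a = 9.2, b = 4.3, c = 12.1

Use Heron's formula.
s = (9.2 + 4.3 + 12.1)/2 = 25.6/2 = 12.8
s − a = 3.6, s − b = 8.5, s − c = 0.7
s(s−a)(s−b)(s−c) = 12.8·3.6·8.5·0.7 ≈ 274.176
Area = √274.176 ≈ 16.5583

Area = 16.56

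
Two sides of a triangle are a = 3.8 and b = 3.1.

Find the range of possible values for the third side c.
Triangle inequality: |a − b| < c < a + b
|a − b| = |3.8 − 3.1| = 0.7
a + b = 3.8 + 3.1 = 6.9

0.7 < c < 6.9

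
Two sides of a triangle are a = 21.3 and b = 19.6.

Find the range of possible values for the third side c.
Triangle inequality: |a − b| < c < a + b
|a − b| = |21.3 − 19.6| = 1.7
a + b = 21.3 + 19.6 = 40.9

1.7 < c < 40.9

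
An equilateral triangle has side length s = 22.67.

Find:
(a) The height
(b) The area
(a) The height splits the triangle into two 30-60-90 halves: h = s·√3/2 = 22.67·1.73205/2 ≈ 39.2656/2 ≈ 19.6328
(b) Area = (√3/4)·s² = (√3/4)·22.67² = (√3/4)·513.9289 ≈ 0.433013·513.9289 ≈ 222.538

Height = 19.63, Area = 222.5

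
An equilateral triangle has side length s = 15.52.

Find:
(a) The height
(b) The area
(a) The height splits the triangle into two 30-60-90 halves: h = s·√3/2 = 15.52·1.73205/2 ≈ 26.8814/2 ≈ 13.4407
(b) Area = (√3/4)·s² = (√3/4)·15.52² = (√3/4)·240.8704 ≈ 0.433013·240.8704 ≈ 104.3

Height = 13.44, Area = 104.3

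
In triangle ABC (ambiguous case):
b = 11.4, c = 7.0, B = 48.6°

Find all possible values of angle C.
b/sin(B) = c/sin(C)  ⇒  sin(C) = c·sin(B)/b = 7.0·sin(48.6°)/11.4
sin(48.6°) ≈ 0.750111
sin(C) ≈ 7.0·0.750111/11.4 ≈ 5.25078/11.4 ≈ 0.460595
Candidate 1: C₁ = arcsin(0.460595) ≈ 27.4255°  →  A = 180° − 48.6° − 27.4255° ≈ 103.975° > 0, valid
Candidate 2: C₂ = 180° − C₁ ≈ 152.575°  →  A = 180° − 48.6° − 152.575° ≈ -21.1745° ≤ 0, not a valid triangle

C = 27.43° (one solution)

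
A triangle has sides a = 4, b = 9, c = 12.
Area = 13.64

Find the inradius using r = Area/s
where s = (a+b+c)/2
s = (4 + 9 + 12)/2 = 25/2 = 12.5
r = Area/s = 13.64/12.5 ≈ 1.0912

r = 1.091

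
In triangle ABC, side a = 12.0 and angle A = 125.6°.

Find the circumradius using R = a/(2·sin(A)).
R = a/(2·sin(A)) = 12.0/(2·sin(125.6°))
sin(125.6°) ≈ 0.813101
R ≈ 12.0/(2·0.813101) = 12.0/1.6262 ≈ 7.37916

R = 7.379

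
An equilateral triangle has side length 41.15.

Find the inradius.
r = Area/s with s the semi-perimeter.
Area = (√3/4)·41.15² = (√3/4)·1693.3225 ≈ 0.433013·1693.3225 ≈ 733.23
s = 3·41.15/2 = 61.725
r ≈ 733.23/61.725 ≈ 11.879
(Equivalently r = side/(2√3) = 41.15/3.4641 ≈ 11.879.)

r = 11.88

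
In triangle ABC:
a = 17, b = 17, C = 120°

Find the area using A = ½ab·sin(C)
A = ½·a·b·sin(C) = ½·17·17·sin(120°)
sin(120°) ≈ 0.866025
A ≈ ½·289·0.866025 = 144.5·0.866025 ≈ 125.141

Area = 125.1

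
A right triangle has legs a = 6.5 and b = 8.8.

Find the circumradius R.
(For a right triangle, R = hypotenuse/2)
Hypotenuse c = √(a² + b²) = √(42.25 + 77.44) = √119.69 ≈ 10.9403
R = c/2 ≈ 10.9403/2 ≈ 5.47015

R = 5.47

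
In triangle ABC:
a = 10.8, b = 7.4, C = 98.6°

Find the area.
Two sides and the included angle (SAS): A = ½·a·b·sin(C) = ½·10.8·7.4·sin(98.6°)
sin(98.6°) ≈ 0.988756
A ≈ ½·79.92·0.988756 = 39.96·0.988756 ≈ 39.5107

Area = 39.51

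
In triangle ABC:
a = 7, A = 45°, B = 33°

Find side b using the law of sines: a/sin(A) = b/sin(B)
a/sin(A) = b/sin(B)  ⇒  b = a·sin(B)/sin(A) = 7·sin(33°)/sin(45°)
sin(33°) ≈ 0.544639, sin(45°) ≈ 0.707107
b ≈ 7·0.544639/0.707107 ≈ 3.81247/0.707107 ≈ 5.39165

b = 5.392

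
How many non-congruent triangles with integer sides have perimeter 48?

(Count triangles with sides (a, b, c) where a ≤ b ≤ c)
Let a ≤ b ≤ c with a + b + c = 48. The only binding inequality is a + b > c, i.e. 48 − c > c, so c < 48/2; and c ≥ 48/3 since c is the largest side.
So 16 ≤ c ≤ 23. For each c, b runs from ⌈(48 − c)/2⌉ up to c (then a = 48 − b − c satisfies 1 ≤ a ≤ b automatically), giving c − ⌈(48 − c)/2⌉ + 1 choices.
Summing over c: 1 + 2 + 4 + 5 + 7 + 8 + 10 + 11 = 48
Check (closed form: nearest integer to p²/48 for even p, (p+3)²/48 for odd p): 48²/48 = 2304/48 ≈ 48.00 → 48

48 triangles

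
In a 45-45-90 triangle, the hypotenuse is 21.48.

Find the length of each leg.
In a 45-45-90 triangle hypotenuse = leg·√2, so leg = hypotenuse/√2.
Leg = 21.48/√2 ≈ 21.48/1.41421 ≈ 15.1887

Each leg = 15.19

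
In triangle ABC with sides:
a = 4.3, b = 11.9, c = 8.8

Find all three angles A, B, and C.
Law of cosines for each angle (a² = 18.49, b² = 141.61, c² = 77.44):
cos(A) = (b² + c² − a²)/(2bc) = (141.61 + 77.44 − 18.49)/(2·11.9·8.8) = 200.56/209.44 ≈ 0.957601  ⇒  A ≈ 16.7441°
cos(B) = (a² + c² − b²)/(2ac) = (18.49 + 77.44 − 141.61)/(2·4.3·8.8) = -45.68/75.68 ≈ -0.603594  ⇒  B ≈ 127.128°
cos(C) = (a² + b² − c²)/(2ab) = (18.49 + 141.61 − 77.44)/(2·4.3·11.9) = 82.66/102.34 ≈ 0.8077  ⇒  C ≈ 36.1282°
Check: A + B + C ≈ 180°

A = 16.74°, B = 127.1°, C = 36.13°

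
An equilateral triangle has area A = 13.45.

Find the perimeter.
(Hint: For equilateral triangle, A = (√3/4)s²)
A = (√3/4)s²  ⇒  s² = 4A/√3 = 4·13.45/√3 = 53.8/1.73205 ≈ 31.0614
s ≈ √31.0614 ≈ 5.57328
Perimeter = 3s ≈ 3·5.57328 ≈ 16.7198

Perimeter = 16.72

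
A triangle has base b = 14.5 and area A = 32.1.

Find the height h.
A = ½·b·h  ⇒  h = 2A/b = 2·32.1/14.5 = 64.2/14.5 ≈ 4.42759

h = 4.428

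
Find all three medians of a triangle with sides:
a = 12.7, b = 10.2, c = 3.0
Median formula: m_a = ½√(2b² + 2c² − a²) (and cyclically). a² = 161.29, b² = 104.04, c² = 9.
m_a = ½√(2·104.04 + 2·9 − 161.29) = ½√64.79 ≈ ½·8.04922 ≈ 4.02461
m_b = ½√(2·161.29 + 2·9 − 104.04) = ½√236.54 ≈ ½·15.3799 ≈ 7.68993
m_c = ½√(2·161.29 + 2·104.04 − 9) = ½√521.66 ≈ ½·22.8399 ≈ 11.4199

m_a = 4.025, m_b = 7.69, m_c = 11.42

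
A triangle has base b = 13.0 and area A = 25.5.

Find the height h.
A = ½·b·h  ⇒  h = 2A/b = 2·25.5/13.0 = 51/13.0 ≈ 3.92308

h = 3.923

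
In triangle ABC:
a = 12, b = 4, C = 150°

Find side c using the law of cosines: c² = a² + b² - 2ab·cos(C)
c² = 12² + 4² − 2·12·4·cos(150°)
cos(150°) ≈ -0.866025
c² ≈ 144 + 16 − 96·(-0.866025) ≈ 160 + 83.1384 ≈ 243.138
c ≈ √243.138 ≈ 15.5929

c = 15.59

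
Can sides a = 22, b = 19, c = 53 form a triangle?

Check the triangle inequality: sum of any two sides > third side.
a + b vs c: 22 + 19 = 41 ≤ 53  ✗
a + c vs b: 22 + 53 = 75 > 19  ✓
b + c vs a: 19 + 53 = 72 > 22  ✓

No: 22 + 19 = 41 is not > 53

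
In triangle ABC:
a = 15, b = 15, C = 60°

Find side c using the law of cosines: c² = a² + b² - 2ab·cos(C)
c² = 15² + 15² − 2·15·15·cos(60°)
cos(60°) ≈ 0.5
c² ≈ 225 + 225 − 450·(0.5) ≈ 450 − 225 ≈ 225
c ≈ √225 ≈ 15

c = 15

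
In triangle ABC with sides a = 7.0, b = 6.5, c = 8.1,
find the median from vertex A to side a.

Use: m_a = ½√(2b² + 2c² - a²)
m_a = ½√(2·6.5² + 2·8.1² − 7.0²) = ½√(2·42.25 + 2·65.61 − 49) = ½√(84.5 + 131.22 − 49) = ½√166.72
√166.72 ≈ 12.912, so m_a ≈ 6.456

m_a = 6.456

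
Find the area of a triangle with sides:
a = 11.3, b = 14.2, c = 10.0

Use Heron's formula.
s = (11.3 + 14.2 + 10.0)/2 = 35.5/2 = 17.75
s − a = 6.45, s − b = 3.55, s − c = 7.75
s(s−a)(s−b)(s−c) = 17.75·6.45·3.55·7.75 ≈ 3149.84
Area = √3149.84 ≈ 56.1234

Area = 56.12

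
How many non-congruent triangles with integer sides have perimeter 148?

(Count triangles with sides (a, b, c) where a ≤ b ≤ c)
Let a ≤ b ≤ c with a + b + c = 148. The only binding inequality is a + b > c, i.e. 148 − c > c, so c < 148/2; and c ≥ 148/3 since c is the largest side.
So 50 ≤ c ≤ 73. For each c, b runs from ⌈(148 − c)/2⌉ up to c (then a = 148 − b − c satisfies 1 ≤ a ≤ b automatically), giving c − ⌈(148 − c)/2⌉ + 1 choices.
Summing over c: 2 + 3 + 5 + 6 + … + 35 + 36  (24 terms, c = 50, …, 73) = 456
Check (closed form: nearest integer to p²/48 for even p, (p+3)²/48 for odd p): 148²/48 = 21904/48 ≈ 456.33 → 456

456 triangles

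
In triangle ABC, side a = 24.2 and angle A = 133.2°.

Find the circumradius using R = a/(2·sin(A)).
R = a/(2·sin(A)) = 24.2/(2·sin(133.2°))
sin(133.2°) ≈ 0.728969
R ≈ 24.2/(2·0.728969) = 24.2/1.45794 ≈ 16.5988

R = 16.6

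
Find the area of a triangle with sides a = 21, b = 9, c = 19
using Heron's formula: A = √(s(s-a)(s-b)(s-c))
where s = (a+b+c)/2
s = (21 + 9 + 19)/2 = 49/2 = 24.5
s − a = 3.5, s − b = 15.5, s − c = 5.5
s(s−a)(s−b)(s−c) = 24.5·3.5·15.5·5.5 = 7310.1875
Area = √7310.1875 ≈ 85.4996

s = 24.5, Area = 85.5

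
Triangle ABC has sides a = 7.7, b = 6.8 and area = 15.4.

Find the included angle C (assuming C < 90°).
Area = ½·a·b·sin(C)  ⇒  sin(C) = 2·Area/(a·b) = 2·15.4/(7.7·6.8) = 30.8/52.36 ≈ 0.588235
C = arcsin(0.588235) ≈ 36.0319° (taking the acute solution since C < 90°)

C = 36.03°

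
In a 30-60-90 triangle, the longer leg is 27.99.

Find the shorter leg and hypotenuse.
In a 30-60-90 triangle the sides are in ratio 1 : √3 : 2, so short leg = long leg/√3 and hypotenuse = 2·(short leg).
Short leg = 27.99/√3 ≈ 27.99/1.73205 ≈ 16.16
Hypotenuse = 2·16.16 ≈ 32.3201

Short leg = 16.16, Hypotenuse = 32.32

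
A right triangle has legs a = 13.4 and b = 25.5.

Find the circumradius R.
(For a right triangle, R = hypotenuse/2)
Hypotenuse c = √(a² + b²) = √(179.56 + 650.25) = √829.81 ≈ 28.8064
R = c/2 ≈ 28.8064/2 ≈ 14.4032

R = 14.4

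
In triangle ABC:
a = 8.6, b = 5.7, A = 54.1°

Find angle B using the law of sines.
a/sin(A) = b/sin(B)  ⇒  sin(B) = b·sin(A)/a = 5.7·sin(54.1°)/8.6
sin(54.1°) ≈ 0.810042
sin(B) ≈ 5.7·0.810042/8.6 ≈ 4.61724/8.6 ≈ 0.536888
B = arcsin(0.536888) ≈ 32.472°
(Since b ≤ a we need B ≤ A, so the obtuse alternative 180° − 32.472° ≈ 147.528° is rejected.)

B = 32.47°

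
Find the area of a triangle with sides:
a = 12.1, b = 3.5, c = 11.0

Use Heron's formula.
s = (12.1 + 3.5 + 11.0)/2 = 26.6/2 = 13.3
s − a = 1.2, s − b = 9.8, s − c = 2.3
s(s−a)(s−b)(s−c) = 13.3·1.2·9.8·2.3 ≈ 359.738
Area = √359.738 ≈ 18.9668

Area = 18.97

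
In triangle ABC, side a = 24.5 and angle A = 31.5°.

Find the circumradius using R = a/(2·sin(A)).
R = a/(2·sin(A)) = 24.5/(2·sin(31.5°))
sin(31.5°) ≈ 0.522499
R ≈ 24.5/(2·0.522499) = 24.5/1.045 ≈ 23.445

R = 23.45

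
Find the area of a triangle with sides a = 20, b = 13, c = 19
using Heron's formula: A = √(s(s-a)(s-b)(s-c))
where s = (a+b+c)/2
s = (20 + 13 + 19)/2 = 52/2 = 26
s − a = 6, s − b = 13, s − c = 7
s(s−a)(s−b)(s−c) = 26·6·13·7 = 14196
Area = √14196 ≈ 119.147

s = 26.0, Area = 119.1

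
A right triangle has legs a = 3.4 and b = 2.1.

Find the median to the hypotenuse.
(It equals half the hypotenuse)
Hypotenuse c = √(a² + b²) = √(11.56 + 4.41) = √15.97 ≈ 3.99625
Median to hypotenuse = c/2 ≈ 3.99625/2 ≈ 1.99812

Median = 1.998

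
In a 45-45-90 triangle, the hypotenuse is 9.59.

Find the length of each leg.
In a 45-45-90 triangle hypotenuse = leg·√2, so leg = hypotenuse/√2.
Leg = 9.59/√2 ≈ 9.59/1.41421 ≈ 6.78115

Each leg = 6.781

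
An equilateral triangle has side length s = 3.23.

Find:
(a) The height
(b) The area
(a) The height splits the triangle into two 30-60-90 halves: h = s·√3/2 = 3.23·1.73205/2 ≈ 5.59452/2 ≈ 2.79726
(b) Area = (√3/4)·s² = (√3/4)·3.23² = (√3/4)·10.4329 ≈ 0.433013·10.4329 ≈ 4.51758

Height = 2.797, Area = 4.518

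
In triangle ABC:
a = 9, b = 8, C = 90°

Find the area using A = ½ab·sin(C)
A = ½·a·b·sin(C) = ½·9·8·sin(90°)
sin(90°) ≈ 1
A ≈ ½·72·1 = 36·1 ≈ 36

Area = 36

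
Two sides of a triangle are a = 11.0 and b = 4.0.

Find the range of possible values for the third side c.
Triangle inequality: |a − b| < c < a + b
|a − b| = |11.0 − 4.0| = 7
a + b = 11.0 + 4.0 = 15

7 < c < 15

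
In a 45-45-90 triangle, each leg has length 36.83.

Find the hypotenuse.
In a 45-45-90 triangle the sides are in ratio 1 : 1 : √2, so hypotenuse = leg·√2.
Hypotenuse = 36.83·√2 ≈ 36.83·1.41421 ≈ 52.0855

Hypotenuse = 36.83√2 = 52.09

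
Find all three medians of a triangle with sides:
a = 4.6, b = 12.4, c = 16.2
Median formula: m_a = ½√(2b² + 2c² − a²) (and cyclically). a² = 21.16, b² = 153.76, c² = 262.44.
m_a = ½√(2·153.76 + 2·262.44 − 21.16) = ½√811.24 ≈ ½·28.4823 ≈ 14.2411
m_b = ½√(2·21.16 + 2·262.44 − 153.76) = ½√413.44 ≈ ½·20.3332 ≈ 10.1666
m_c = ½√(2·21.16 + 2·153.76 − 262.44) = ½√87.4 ≈ ½·9.3488 ≈ 4.6744

m_a = 14.24, m_b = 10.17, m_c = 4.674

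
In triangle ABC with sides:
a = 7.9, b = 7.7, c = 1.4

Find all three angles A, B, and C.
Law of cosines for each angle (a² = 62.41, b² = 59.29, c² = 1.96):
cos(A) = (b² + c² − a²)/(2bc) = (59.29 + 1.96 − 62.41)/(2·7.7·1.4) = -1.16/21.56 ≈ -0.0538033  ⇒  A ≈ 93.0842°
cos(B) = (a² + c² − b²)/(2ac) = (62.41 + 1.96 − 59.29)/(2·7.9·1.4) = 5.08/22.12 ≈ 0.229656  ⇒  B ≈ 76.7232°
cos(C) = (a² + b² − c²)/(2ab) = (62.41 + 59.29 − 1.96)/(2·7.9·7.7) = 119.74/121.66 ≈ 0.984218  ⇒  C ≈ 10.1927°
Check: A + B + C ≈ 180°

A = 93.08°, B = 76.72°, C = 10.19°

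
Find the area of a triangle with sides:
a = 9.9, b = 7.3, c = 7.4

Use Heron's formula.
s = (9.9 + 7.3 + 7.4)/2 = 24.6/2 = 12.3
s − a = 2.4, s − b = 5, s − c = 4.9
s(s−a)(s−b)(s−c) = 12.3·2.4·5·4.9 ≈ 723.24
Area = √723.24 ≈ 26.8931

Area = 26.89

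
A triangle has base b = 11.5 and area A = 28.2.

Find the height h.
A = ½·b·h  ⇒  h = 2A/b = 2·28.2/11.5 = 56.4/11.5 ≈ 4.90435

h = 4.904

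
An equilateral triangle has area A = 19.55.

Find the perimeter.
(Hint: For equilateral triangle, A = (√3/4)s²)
A = (√3/4)s²  ⇒  s² = 4A/√3 = 4·19.55/√3 = 78.2/1.73205 ≈ 45.1488
s ≈ √45.1488 ≈ 6.71929
Perimeter = 3s ≈ 3·6.71929 ≈ 20.1579

Perimeter = 20.16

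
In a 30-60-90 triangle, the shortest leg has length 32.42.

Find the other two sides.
In a 30-60-90 triangle the sides are in ratio 1 : √3 : 2 (short leg : long leg : hypotenuse).
Long leg = 32.42·√3 ≈ 32.42·1.73205 ≈ 56.1531
Hypotenuse = 2·32.42 = 64.84

Long leg = 32.42√3 = 56.15, Hypotenuse = 64.84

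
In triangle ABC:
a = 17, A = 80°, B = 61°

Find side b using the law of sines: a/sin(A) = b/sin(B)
a/sin(A) = b/sin(B)  ⇒  b = a·sin(B)/sin(A) = 17·sin(61°)/sin(80°)
sin(61°) ≈ 0.87462, sin(80°) ≈ 0.984808
b ≈ 17·0.87462/0.984808 ≈ 14.8685/0.984808 ≈ 15.0979

b = 15.1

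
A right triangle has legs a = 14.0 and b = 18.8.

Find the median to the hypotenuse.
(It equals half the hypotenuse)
Hypotenuse c = √(a² + b²) = √(196 + 353.44) = √549.44 ≈ 23.4401
Median to hypotenuse = c/2 ≈ 23.4401/2 ≈ 11.7201

Median = 11.72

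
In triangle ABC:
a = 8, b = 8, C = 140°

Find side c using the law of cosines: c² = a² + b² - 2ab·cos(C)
c² = 8² + 8² − 2·8·8·cos(140°)
cos(140°) ≈ -0.766044
c² ≈ 64 + 64 − 128·(-0.766044) ≈ 128 + 98.0537 ≈ 226.054
c ≈ √226.054 ≈ 15.0351

c = 15.04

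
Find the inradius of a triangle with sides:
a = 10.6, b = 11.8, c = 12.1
r = Area/s where s is the semi-perimeter.
s = (10.6 + 11.8 + 12.1)/2 = 34.5/2 = 17.25
Area = √(s(s−a)(s−b)(s−c)) = √(17.25·6.65·5.45·5.15) ≈ √3219.69 ≈ 56.7423
r ≈ 56.7423/17.25 ≈ 3.28941

r = 3.289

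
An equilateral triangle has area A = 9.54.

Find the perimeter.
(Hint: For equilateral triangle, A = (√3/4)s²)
A = (√3/4)s²  ⇒  s² = 4A/√3 = 4·9.54/√3 = 38.16/1.73205 ≈ 22.0317
s ≈ √22.0317 ≈ 4.69379
Perimeter = 3s ≈ 3·4.69379 ≈ 14.0814

Perimeter = 14.08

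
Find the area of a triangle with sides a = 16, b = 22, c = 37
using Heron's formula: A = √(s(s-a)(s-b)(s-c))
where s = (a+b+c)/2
s = (16 + 22 + 37)/2 = 75/2 = 37.5
s − a = 21.5, s − b = 15.5, s − c = 0.5
s(s−a)(s−b)(s−c) = 37.5·21.5·15.5·0.5 = 6248.4375
Area = √6248.4375 ≈ 79.0471

s = 37.5, Area = 79.05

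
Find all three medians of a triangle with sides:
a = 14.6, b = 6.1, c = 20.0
Median formula: m_a = ½√(2b² + 2c² − a²) (and cyclically). a² = 213.16, b² = 37.21, c² = 400.
m_a = ½√(2·37.21 + 2·400 − 213.16) = ½√661.26 ≈ ½·25.715 ≈ 12.8575
m_b = ½√(2·213.16 + 2·400 − 37.21) = ½√1189.11 ≈ ½·34.4835 ≈ 17.2417
m_c = ½√(2·213.16 + 2·37.21 − 400) = ½√100.74 ≈ ½·10.0369 ≈ 5.01847

m_a = 12.86, m_b = 17.24, m_c = 5.018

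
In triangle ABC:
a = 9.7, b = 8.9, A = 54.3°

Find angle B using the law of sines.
a/sin(A) = b/sin(B)  ⇒  sin(B) = b·sin(A)/a = 8.9·sin(54.3°)/9.7
sin(54.3°) ≈ 0.812084
sin(B) ≈ 8.9·0.812084/9.7 ≈ 7.22754/9.7 ≈ 0.745108
B = arcsin(0.745108) ≈ 48.1683°
(Since b ≤ a we need B ≤ A, so the obtuse alternative 180° − 48.1683° ≈ 131.832° is rejected.)

B = 48.17°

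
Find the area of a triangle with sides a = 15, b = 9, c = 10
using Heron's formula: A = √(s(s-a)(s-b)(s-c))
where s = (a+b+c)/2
s = (15 + 9 + 10)/2 = 34/2 = 17
s − a = 2, s − b = 8, s − c = 7
s(s−a)(s−b)(s−c) = 17·2·8·7 = 1904
Area = √1904 ≈ 43.6348

s = 17.0, Area = 43.63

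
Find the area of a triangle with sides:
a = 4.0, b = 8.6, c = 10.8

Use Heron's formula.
s = (4.0 + 8.6 + 10.8)/2 = 23.4/2 = 11.7
s − a = 7.7, s − b = 3.1, s − c = 0.9
s(s−a)(s−b)(s−c) = 11.7·7.7·3.1·0.9 ≈ 251.351
Area = √251.351 ≈ 15.8541

Area = 15.85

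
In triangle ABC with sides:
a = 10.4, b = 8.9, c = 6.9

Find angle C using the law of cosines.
c² = a² + b² − 2ab·cos(C)  ⇒  cos(C) = (a² + b² − c²)/(2ab)
cos(C) = (10.4² + 8.9² − 6.9²)/(2·10.4·8.9) = (108.16 + 79.21 − 47.61)/185.12 = 139.76/185.12 ≈ 0.75497
C = arccos(0.75497) ≈ 40.9773°

C = 40.98°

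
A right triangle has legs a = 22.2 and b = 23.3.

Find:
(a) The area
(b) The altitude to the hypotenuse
(a) The legs are perpendicular, so Area = ½·a·b = ½·22.2·23.3 = ½·517.26 = 258.63
(b) Hypotenuse c = √(a² + b²) = √(492.84 + 542.89) = √1035.73 ≈ 32.1828
    Area = ½·c·h_c  ⇒  h_c = 2·Area/c = 517.26/32.1828 ≈ 16.0726

Area = 258.63, h_c = 16.07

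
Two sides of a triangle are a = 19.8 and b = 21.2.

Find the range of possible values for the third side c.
Triangle inequality: |a − b| < c < a + b
|a − b| = |19.8 − 21.2| = 1.4
a + b = 19.8 + 21.2 = 41

1.4 < c < 41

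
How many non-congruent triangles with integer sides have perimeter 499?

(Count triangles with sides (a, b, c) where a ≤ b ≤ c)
Let a ≤ b ≤ c with a + b + c = 499. The only binding inequality is a + b > c, i.e. 499 − c > c, so c < 499/2; and c ≥ 499/3 since c is the largest side.
So 167 ≤ c ≤ 249. For each c, b runs from ⌈(499 − c)/2⌉ up to c (then a = 499 − b − c satisfies 1 ≤ a ≤ b automatically), giving c − ⌈(499 − c)/2⌉ + 1 choices.
Summing over c: 2 + 3 + 5 + 6 + … + 123 + 125  (83 terms, c = 167, …, 249) = 5250
Check (closed form: nearest integer to p²/48 for even p, (p+3)²/48 for odd p): (499+3)²/48 = 502²/48 = 252004/48 ≈ 5250.08 → 5250

5250 triangles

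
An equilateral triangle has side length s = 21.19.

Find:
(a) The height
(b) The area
(a) The height splits the triangle into two 30-60-90 halves: h = s·√3/2 = 21.19·1.73205/2 ≈ 36.7022/2 ≈ 18.3511
(b) Area = (√3/4)·s² = (√3/4)·21.19² = (√3/4)·449.0161 ≈ 0.433013·449.0161 ≈ 194.43

Height = 18.35, Area = 194.4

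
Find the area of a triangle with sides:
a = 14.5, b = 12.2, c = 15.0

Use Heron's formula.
s = (14.5 + 12.2 + 15.0)/2 = 41.7/2 = 20.85
s − a = 6.35, s − b = 8.65, s − c = 5.85
s(s−a)(s−b)(s−c) = 20.85·6.35·8.65·5.85 ≈ 6699.64
Area = √6699.64 ≈ 81.8514

Area = 81.85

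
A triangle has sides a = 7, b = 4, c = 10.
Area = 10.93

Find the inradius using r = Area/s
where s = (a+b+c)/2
s = (7 + 4 + 10)/2 = 21/2 = 10.5
r = Area/s = 10.93/10.5 ≈ 1.04095

r = 1.041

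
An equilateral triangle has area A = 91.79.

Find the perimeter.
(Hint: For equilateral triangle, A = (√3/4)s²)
A = (√3/4)s²  ⇒  s² = 4A/√3 = 4·91.79/√3 = 367.16/1.73205 ≈ 211.98
s ≈ √211.98 ≈ 14.5595
Perimeter = 3s ≈ 3·14.5595 ≈ 43.6786

Perimeter = 43.68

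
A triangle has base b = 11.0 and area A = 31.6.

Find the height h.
A = ½·b·h  ⇒  h = 2A/b = 2·31.6/11.0 = 63.2/11.0 ≈ 5.74545

h = 5.745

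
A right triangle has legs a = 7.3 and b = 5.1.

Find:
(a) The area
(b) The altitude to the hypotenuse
(a) The legs are perpendicular, so Area = ½·a·b = ½·7.3·5.1 = ½·37.23 = 18.615
(b) Hypotenuse c = √(a² + b²) = √(53.29 + 26.01) = √79.3 ≈ 8.90505
    Area = ½·c·h_c  ⇒  h_c = 2·Area/c = 37.23/8.90505 ≈ 4.18077

Area = 18.615, h_c = 4.181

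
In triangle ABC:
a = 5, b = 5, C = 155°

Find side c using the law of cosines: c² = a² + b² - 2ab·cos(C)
c² = 5² + 5² − 2·5·5·cos(155°)
cos(155°) ≈ -0.906308
c² ≈ 25 + 25 − 50·(-0.906308) ≈ 50 + 45.3154 ≈ 95.3154
c ≈ √95.3154 ≈ 9.76296

c = 9.763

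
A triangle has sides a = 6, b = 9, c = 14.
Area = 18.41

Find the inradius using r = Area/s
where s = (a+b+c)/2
s = (6 + 9 + 14)/2 = 29/2 = 14.5
r = Area/s = 18.41/14.5 ≈ 1.26966

r = 1.27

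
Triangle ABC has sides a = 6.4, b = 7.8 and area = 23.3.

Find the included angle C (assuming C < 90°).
Area = ½·a·b·sin(C)  ⇒  sin(C) = 2·Area/(a·b) = 2·23.3/(6.4·7.8) = 46.6/49.92 ≈ 0.933494
C = arcsin(0.933494) ≈ 68.9861° (taking the acute solution since C < 90°)

C = 68.99°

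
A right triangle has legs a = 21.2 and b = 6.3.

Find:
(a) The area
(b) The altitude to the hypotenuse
(a) The legs are perpendicular, so Area = ½·a·b = ½·21.2·6.3 = ½·133.56 = 66.78
(b) Hypotenuse c = √(a² + b²) = √(449.44 + 39.69) = √489.13 ≈ 22.1163
    Area = ½·c·h_c  ⇒  h_c = 2·Area/c = 133.56/22.1163 ≈ 6.03899

Area = 66.78, h_c = 6.039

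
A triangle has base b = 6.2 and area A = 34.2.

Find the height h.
A = ½·b·h  ⇒  h = 2A/b = 2·34.2/6.2 = 68.4/6.2 ≈ 11.0323

h = 11.03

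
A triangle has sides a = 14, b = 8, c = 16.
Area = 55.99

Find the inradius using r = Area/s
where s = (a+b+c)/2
s = (14 + 8 + 16)/2 = 38/2 = 19
r = Area/s = 55.99/19 ≈ 2.94684

r = 2.947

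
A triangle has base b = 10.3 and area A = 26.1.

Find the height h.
A = ½·b·h  ⇒  h = 2A/b = 2·26.1/10.3 = 52.2/10.3 ≈ 5.06796

h = 5.068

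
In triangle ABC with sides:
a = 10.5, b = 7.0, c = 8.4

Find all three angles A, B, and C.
Law of cosines for each angle (a² = 110.25, b² = 49, c² = 70.56):
cos(A) = (b² + c² − a²)/(2bc) = (49 + 70.56 − 110.25)/(2·7.0·8.4) = 9.31/117.6 ≈ 0.0791667  ⇒  A ≈ 85.4593°
cos(B) = (a² + c² − b²)/(2ac) = (110.25 + 70.56 − 49)/(2·10.5·8.4) = 131.81/176.4 ≈ 0.747222  ⇒  B ≈ 41.6497°
cos(C) = (a² + b² − c²)/(2ab) = (110.25 + 49 − 70.56)/(2·10.5·7.0) = 88.69/147 ≈ 0.603333  ⇒  C ≈ 52.891°
Check: A + B + C ≈ 180°

A = 85.46°, B = 41.65°, C = 52.89°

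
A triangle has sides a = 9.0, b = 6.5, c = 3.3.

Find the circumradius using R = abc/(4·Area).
First find the area with Heron's formula.
s = (9.0 + 6.5 + 3.3)/2 = 9.4
Area = √(s(s−a)(s−b)(s−c)) = √(9.4·0.4·2.9·6.1) ≈ √66.5144 ≈ 8.15564
abc = 9.0·6.5·3.3 = 193.05
R = abc/(4·Area) ≈ 193.05/(4·8.15564) = 193.05/32.6225 ≈ 5.91769

R = 5.918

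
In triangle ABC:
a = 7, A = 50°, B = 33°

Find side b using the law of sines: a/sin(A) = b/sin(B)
a/sin(A) = b/sin(B)  ⇒  b = a·sin(B)/sin(A) = 7·sin(33°)/sin(50°)
sin(33°) ≈ 0.544639, sin(50°) ≈ 0.766044
b ≈ 7·0.544639/0.766044 ≈ 3.81247/0.766044 ≈ 4.97683

b = 4.977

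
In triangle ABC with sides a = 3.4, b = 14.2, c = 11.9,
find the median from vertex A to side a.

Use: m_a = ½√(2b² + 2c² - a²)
m_a = ½√(2·14.2² + 2·11.9² − 3.4²) = ½√(2·201.64 + 2·141.61 − 11.56) = ½√(403.28 + 283.22 − 11.56) = ½√674.94
√674.94 ≈ 25.9796, so m_a ≈ 12.9898

m_a = 12.99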